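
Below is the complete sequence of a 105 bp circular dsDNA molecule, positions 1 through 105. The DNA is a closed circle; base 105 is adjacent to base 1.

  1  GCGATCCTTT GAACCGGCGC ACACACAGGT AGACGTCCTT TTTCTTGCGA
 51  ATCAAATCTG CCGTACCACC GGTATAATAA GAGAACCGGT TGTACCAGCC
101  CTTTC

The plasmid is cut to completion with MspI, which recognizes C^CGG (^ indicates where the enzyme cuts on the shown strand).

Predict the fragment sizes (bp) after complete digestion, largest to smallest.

55, 33, 17 bp

MspI sites (CCGG) start at positions 14, 69, 86.
MspI cuts after the first base of each site, so after positions 14, 69, 86.
Circular molecule, 3 cuts → 3 fragments:
  15–69 → 55 bp
  70–86 → 17 bp
  87–105 then 1–14 → 19 + 14 = 33 bp
Sorted largest to smallest: 55, 33, 17 bp.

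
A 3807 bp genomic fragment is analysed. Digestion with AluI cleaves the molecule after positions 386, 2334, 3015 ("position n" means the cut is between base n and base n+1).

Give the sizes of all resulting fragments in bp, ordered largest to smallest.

1948, 792, 681, 386 bp

Linear molecule, 3 cuts → 4 fragments:
  386 − 0 = 386 bp
  2334 − 386 = 1948 bp
  3015 − 2334 = 681 bp
  3807 − 3015 = 792 bp
Sorted largest to smallest: 1948, 792, 681, 386 bp.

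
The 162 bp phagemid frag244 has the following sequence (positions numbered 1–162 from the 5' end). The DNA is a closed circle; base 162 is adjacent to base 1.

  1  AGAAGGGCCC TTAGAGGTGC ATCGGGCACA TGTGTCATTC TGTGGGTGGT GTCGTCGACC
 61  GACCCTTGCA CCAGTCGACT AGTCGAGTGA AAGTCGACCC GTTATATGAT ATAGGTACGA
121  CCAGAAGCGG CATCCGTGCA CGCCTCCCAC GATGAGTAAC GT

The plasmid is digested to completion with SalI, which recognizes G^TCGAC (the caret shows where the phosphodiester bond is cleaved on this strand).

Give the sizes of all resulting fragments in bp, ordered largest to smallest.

123, 20, 19 bp

SalI sites (GTCGAC) start at positions 54, 74, 93.
SalI cuts after the first base of each site, so after positions 54, 74, 93.
Circular molecule, 3 cuts → 3 fragments:
  55–74 → 20 bp
  75–93 → 19 bp
  94–162 then 1–54 → 69 + 54 = 123 bp
Sorted largest to smallest: 123, 20, 19 bp.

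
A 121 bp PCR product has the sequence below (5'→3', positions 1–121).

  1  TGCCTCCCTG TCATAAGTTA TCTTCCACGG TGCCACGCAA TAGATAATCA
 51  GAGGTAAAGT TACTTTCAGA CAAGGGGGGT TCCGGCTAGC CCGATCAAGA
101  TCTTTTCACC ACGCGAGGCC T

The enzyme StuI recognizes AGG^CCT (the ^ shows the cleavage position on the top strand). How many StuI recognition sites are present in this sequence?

1

AGGCCT occurs starting at position 116.
StuI cuts at 1 site.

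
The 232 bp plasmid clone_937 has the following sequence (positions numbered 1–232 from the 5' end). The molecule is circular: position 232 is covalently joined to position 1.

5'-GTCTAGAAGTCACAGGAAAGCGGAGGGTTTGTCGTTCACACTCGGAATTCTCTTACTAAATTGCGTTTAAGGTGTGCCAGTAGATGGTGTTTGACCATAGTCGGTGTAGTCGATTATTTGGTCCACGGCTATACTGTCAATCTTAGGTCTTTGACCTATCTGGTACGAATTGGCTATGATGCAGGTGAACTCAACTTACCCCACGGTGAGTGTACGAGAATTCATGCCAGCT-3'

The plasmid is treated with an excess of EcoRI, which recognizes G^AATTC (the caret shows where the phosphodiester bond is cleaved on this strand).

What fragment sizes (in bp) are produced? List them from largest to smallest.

173, 59 bp

EcoRI sites (GAATTC) start at positions 45, 218.
EcoRI cuts after the first base of each site, so after positions 45, 218.
Circular molecule, 2 cuts → 2 fragments:
  46–218 → 173 bp
  219–232 then 1–45 → 14 + 45 = 59 bp
Sorted largest to smallest: 173, 59 bp.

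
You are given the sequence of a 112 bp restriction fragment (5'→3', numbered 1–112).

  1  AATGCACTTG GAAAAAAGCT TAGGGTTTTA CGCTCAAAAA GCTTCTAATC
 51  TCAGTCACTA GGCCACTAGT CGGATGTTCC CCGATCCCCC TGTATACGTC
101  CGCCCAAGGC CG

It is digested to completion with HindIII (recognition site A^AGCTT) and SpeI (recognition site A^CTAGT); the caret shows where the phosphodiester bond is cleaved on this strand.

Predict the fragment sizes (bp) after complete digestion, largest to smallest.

47, 26, 23, 16 bp

HindIII sites (AAGCTT) start at positions 16, 39.
HindIII cuts after the first base of each site, so after positions 16, 39.
The SpeI site (ACTAGT) starts at position 65.
SpeI cuts after the first base of each site, so after position 65.
Combined cut positions: 16, 39, 65.
Linear molecule, 3 cuts → 4 fragments:
  1–16 → 16 bp
  17–39 → 23 bp
  40–65 → 26 bp
  66–112 → 47 bp
Sorted largest to smallest: 47, 26, 23, 16 bp.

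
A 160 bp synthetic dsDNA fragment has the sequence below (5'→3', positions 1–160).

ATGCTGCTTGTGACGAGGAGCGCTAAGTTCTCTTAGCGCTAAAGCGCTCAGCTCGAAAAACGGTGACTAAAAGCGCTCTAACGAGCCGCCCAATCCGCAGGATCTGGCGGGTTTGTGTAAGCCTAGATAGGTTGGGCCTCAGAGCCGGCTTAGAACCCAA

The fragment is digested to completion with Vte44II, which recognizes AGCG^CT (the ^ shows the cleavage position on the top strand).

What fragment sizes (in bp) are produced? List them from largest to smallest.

85, 29, 22, 16, 8 bp

Vte44II sites (AGCGCT) start at positions 19, 35, 43, 72.
Vte44II cuts after base 4 of each site, so after positions 22, 38, 46, 75.
Linear molecule, 4 cuts → 5 fragments:
  1–22 → 22 bp
  23–38 → 16 bp
  39–46 → 8 bp
  47–75 → 29 bp
  76–160 → 85 bp
Sorted largest to smallest: 85, 29, 22, 16, 8 bp.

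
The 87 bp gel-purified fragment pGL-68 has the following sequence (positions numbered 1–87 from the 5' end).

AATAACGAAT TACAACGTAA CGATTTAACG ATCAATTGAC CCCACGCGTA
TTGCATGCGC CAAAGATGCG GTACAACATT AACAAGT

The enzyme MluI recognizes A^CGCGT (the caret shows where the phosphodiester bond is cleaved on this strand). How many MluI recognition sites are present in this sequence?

1

ACGCGT occurs starting at position 44.
MluI cuts at 1 site.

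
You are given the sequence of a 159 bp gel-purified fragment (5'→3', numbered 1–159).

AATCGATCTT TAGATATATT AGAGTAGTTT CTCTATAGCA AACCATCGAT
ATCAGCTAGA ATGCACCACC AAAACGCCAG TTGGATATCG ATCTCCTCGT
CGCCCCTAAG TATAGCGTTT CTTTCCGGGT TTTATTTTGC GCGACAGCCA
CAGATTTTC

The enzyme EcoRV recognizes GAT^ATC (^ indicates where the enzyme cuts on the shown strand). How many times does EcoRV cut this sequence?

2

GATATC occurs starting at positions 48, 84.
EcoRV cuts at 2 sites.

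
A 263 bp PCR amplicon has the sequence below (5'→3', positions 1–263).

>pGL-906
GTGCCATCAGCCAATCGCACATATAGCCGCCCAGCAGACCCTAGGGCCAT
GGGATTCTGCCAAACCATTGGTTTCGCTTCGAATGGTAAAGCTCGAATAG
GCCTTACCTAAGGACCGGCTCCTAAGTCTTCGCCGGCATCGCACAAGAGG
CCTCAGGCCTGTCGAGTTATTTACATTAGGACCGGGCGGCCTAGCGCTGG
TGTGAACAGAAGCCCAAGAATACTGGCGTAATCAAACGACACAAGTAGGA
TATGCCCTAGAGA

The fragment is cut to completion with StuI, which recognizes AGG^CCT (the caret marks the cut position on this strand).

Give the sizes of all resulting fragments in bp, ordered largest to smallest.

106, 101, 49, 7 bp

StuI sites (AGGCCT) start at positions 99, 148, 155.
StuI cuts after base 3 of each site, so after positions 101, 150, 157.
Linear molecule, 3 cuts → 4 fragments:
  1–101 → 101 bp
  102–150 → 49 bp
  151–157 → 7 bp
  158–263 → 106 bp
Sorted largest to smallest: 106, 101, 49, 7 bp.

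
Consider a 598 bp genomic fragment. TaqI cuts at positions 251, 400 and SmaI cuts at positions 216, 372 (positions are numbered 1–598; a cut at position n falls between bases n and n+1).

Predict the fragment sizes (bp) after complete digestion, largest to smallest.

Combined cut positions (sorted): 216, 251, 372, 400.
Linear molecule, 4 cuts → 5 fragments:
  216 − 0 = 216 bp
  251 − 216 = 35 bp
  372 − 251 = 121 bp
  400 − 372 = 28 bp
  598 − 400 = 198 bp
Sorted largest to smallest: 216, 198, 121, 35, 28 bp.

216, 198, 121, 35, 28 bp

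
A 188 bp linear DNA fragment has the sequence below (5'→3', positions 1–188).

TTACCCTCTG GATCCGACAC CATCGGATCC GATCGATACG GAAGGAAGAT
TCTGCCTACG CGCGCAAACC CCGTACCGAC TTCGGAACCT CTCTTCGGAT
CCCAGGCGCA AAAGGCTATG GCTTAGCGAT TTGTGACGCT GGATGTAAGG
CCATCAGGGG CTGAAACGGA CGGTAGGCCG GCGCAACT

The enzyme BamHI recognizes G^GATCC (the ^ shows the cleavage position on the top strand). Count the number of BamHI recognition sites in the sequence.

GGATCC occurs starting at positions 10, 25, 97.
BamHI cuts at 3 sites.

3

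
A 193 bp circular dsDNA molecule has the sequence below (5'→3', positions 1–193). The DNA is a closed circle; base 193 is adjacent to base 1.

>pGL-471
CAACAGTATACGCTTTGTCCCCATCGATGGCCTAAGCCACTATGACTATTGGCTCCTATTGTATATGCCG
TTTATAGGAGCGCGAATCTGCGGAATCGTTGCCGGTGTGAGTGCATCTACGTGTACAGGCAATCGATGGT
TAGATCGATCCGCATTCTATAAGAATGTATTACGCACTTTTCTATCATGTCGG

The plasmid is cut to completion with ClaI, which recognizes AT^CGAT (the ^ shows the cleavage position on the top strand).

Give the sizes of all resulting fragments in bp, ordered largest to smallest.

ClaI sites (ATCGAT) start at positions 23, 132, 144.
ClaI cuts after base 2 of each site, so after positions 24, 133, 145.
Circular molecule, 3 cuts → 3 fragments:
  25–133 → 109 bp
  134–145 → 12 bp
  146–193 then 1–24 → 48 + 24 = 72 bp
Sorted largest to smallest: 109, 72, 12 bp.

109, 72, 12 bp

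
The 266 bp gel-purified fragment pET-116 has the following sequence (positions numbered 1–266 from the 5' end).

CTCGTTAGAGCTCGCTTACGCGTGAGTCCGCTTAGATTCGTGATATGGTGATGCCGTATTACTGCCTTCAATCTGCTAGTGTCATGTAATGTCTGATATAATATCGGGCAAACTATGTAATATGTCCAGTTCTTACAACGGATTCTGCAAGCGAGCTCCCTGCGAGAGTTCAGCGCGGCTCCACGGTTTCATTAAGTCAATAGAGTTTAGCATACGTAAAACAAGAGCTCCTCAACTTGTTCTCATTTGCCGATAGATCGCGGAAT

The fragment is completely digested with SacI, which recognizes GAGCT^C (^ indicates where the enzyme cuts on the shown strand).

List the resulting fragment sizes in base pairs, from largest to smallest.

SacI sites (GAGCTC) start at positions 8, 153, 225.
SacI cuts after base 5 of each site (before the last base), so after positions 12, 157, 229.
Linear molecule, 3 cuts → 4 fragments:
  1–12 → 12 bp
  13–157 → 145 bp
  158–229 → 72 bp
  230–266 → 37 bp
Sorted largest to smallest: 145, 72, 37, 12 bp.

145, 72, 37, 12 bp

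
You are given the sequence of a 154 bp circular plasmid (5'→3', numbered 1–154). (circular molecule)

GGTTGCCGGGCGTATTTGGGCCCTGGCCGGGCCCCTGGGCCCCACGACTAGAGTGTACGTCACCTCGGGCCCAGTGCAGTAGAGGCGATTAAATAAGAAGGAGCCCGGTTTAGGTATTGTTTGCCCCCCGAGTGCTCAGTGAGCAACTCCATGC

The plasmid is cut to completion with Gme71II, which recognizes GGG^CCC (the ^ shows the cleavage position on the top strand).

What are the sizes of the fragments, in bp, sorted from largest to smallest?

105, 30, 11, 8 bp

Gme71II sites (GGGCCC) start at positions 18, 29, 37, 67.
Gme71II cuts after base 3 of each site, so after positions 20, 31, 39, 69.
Circular molecule, 4 cuts → 4 fragments:
  21–31 → 11 bp
  32–39 → 8 bp
  40–69 → 30 bp
  70–154 then 1–20 → 85 + 20 = 105 bp
Sorted largest to smallest: 105, 30, 11, 8 bp.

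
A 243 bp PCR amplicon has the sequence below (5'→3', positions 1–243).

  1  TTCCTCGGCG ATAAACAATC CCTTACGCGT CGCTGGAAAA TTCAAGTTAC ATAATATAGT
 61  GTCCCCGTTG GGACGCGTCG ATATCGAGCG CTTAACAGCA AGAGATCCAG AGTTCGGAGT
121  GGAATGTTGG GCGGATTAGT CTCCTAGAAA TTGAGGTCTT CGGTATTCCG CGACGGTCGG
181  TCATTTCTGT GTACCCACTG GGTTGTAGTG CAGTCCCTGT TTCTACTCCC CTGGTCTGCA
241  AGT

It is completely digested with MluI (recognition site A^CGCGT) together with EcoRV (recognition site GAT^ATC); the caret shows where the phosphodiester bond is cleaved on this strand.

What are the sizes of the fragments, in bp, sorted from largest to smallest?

161, 48, 25, 9 bp

MluI sites (ACGCGT) start at positions 25, 73.
MluI cuts after the first base of each site, so after positions 25, 73.
The EcoRV site (GATATC) starts at position 80.
EcoRV cuts after base 3 of each site, so after position 82.
Combined cut positions: 25, 73, 82.
Linear molecule, 3 cuts → 4 fragments:
  1–25 → 25 bp
  26–73 → 48 bp
  74–82 → 9 bp
  83–243 → 161 bp
Sorted largest to smallest: 161, 48, 25, 9 bp.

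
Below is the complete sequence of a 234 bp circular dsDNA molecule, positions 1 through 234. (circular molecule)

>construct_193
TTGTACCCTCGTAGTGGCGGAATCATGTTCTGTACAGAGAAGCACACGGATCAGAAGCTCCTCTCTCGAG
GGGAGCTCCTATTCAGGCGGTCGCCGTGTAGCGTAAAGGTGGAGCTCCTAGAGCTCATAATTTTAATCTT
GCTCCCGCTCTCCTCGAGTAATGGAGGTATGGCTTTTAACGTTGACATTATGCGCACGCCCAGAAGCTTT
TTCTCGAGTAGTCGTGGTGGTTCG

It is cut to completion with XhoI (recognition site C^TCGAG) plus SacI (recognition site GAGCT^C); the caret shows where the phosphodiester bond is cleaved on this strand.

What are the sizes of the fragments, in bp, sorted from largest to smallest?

86, 60, 39, 28, 12, 9 bp

XhoI sites (CTCGAG) start at positions 65, 153, 213.
XhoI cuts after the first base of each site, so after positions 65, 153, 213.
SacI sites (GAGCTC) start at positions 73, 112, 121.
SacI cuts after base 5 of each site (before the last base), so after positions 77, 116, 125.
Combined cut positions: 65, 77, 116, 125, 153, 213.
Circular molecule, 6 cuts → 6 fragments:
  66–77 → 12 bp
  78–116 → 39 bp
  117–125 → 9 bp
  126–153 → 28 bp
  154–213 → 60 bp
  214–234 then 1–65 → 21 + 65 = 86 bp
Sorted largest to smallest: 86, 60, 39, 28, 12, 9 bp.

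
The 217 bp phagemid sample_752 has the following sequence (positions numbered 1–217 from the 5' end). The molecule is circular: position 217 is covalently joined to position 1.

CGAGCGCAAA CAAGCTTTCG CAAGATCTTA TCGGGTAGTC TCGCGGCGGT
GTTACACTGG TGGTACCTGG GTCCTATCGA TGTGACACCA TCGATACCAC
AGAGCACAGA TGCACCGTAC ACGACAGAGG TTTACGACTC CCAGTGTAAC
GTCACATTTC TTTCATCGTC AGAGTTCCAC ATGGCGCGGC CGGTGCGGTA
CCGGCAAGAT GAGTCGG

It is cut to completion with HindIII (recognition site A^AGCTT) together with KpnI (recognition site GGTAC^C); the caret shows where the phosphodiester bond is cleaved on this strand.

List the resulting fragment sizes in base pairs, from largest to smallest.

The HindIII site (AAGCTT) starts at position 12.
HindIII cuts after the first base of each site, so after position 12.
KpnI sites (GGTACC) start at positions 62, 197.
KpnI cuts after base 5 of each site (before the last base), so after positions 66, 201.
Combined cut positions: 12, 66, 201.
Circular molecule, 3 cuts → 3 fragments:
  13–66 → 54 bp
  67–201 → 135 bp
  202–217 then 1–12 → 16 + 12 = 28 bp
Sorted largest to smallest: 135, 54, 28 bp.

135, 54, 28 bp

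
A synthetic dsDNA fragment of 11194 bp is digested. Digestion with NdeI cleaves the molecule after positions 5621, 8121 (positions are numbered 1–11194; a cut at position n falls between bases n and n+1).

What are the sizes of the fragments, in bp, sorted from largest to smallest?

Linear molecule, 2 cuts → 3 fragments:
  5621 − 0 = 5621 bp
  8121 − 5621 = 2500 bp
  11194 − 8121 = 3073 bp
Sorted largest to smallest: 5621, 3073, 2500 bp.

5621, 3073, 2500 bp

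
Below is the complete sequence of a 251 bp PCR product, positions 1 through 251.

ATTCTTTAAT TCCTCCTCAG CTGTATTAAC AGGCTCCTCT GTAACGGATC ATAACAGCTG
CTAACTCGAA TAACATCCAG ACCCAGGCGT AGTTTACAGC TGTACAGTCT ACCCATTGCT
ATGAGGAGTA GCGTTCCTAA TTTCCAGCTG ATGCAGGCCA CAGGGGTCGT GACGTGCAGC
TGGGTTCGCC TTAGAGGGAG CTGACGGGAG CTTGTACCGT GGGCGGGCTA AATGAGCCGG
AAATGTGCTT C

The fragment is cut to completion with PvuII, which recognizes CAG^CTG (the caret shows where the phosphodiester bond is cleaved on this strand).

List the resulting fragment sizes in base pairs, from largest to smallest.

72, 48, 42, 37, 32, 20 bp

PvuII sites (CAGCTG) start at positions 18, 55, 97, 145, 177.
PvuII cuts after base 3 of each site, so after positions 20, 57, 99, 147, 179.
Linear molecule, 5 cuts → 6 fragments:
  1–20 → 20 bp
  21–57 → 37 bp
  58–99 → 42 bp
  100–147 → 48 bp
  148–179 → 32 bp
  180–251 → 72 bp
Sorted largest to smallest: 72, 48, 42, 37, 32, 20 bp.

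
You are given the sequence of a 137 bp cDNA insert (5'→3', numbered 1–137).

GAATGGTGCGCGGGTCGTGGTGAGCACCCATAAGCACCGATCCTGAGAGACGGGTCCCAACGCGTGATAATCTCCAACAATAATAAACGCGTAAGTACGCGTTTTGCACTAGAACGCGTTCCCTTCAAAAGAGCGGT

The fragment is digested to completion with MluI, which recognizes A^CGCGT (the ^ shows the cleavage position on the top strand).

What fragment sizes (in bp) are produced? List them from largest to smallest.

MluI sites (ACGCGT) start at positions 60, 87, 97, 114.
MluI cuts after the first base of each site, so after positions 60, 87, 97, 114.
Linear molecule, 4 cuts → 5 fragments:
  1–60 → 60 bp
  61–87 → 27 bp
  88–97 → 10 bp
  98–114 → 17 bp
  115–137 → 23 bp
Sorted largest to smallest: 60, 27, 23, 17, 10 bp.

60, 27, 23, 17, 10 bp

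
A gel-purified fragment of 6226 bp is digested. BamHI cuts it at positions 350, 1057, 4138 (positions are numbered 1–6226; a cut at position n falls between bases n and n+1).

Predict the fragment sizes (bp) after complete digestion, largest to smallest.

Linear molecule, 3 cuts → 4 fragments:
  350 − 0 = 350 bp
  1057 − 350 = 707 bp
  4138 − 1057 = 3081 bp
  6226 − 4138 = 2088 bp
Sorted largest to smallest: 3081, 2088, 707, 350 bp.

3081, 2088, 707, 350 bp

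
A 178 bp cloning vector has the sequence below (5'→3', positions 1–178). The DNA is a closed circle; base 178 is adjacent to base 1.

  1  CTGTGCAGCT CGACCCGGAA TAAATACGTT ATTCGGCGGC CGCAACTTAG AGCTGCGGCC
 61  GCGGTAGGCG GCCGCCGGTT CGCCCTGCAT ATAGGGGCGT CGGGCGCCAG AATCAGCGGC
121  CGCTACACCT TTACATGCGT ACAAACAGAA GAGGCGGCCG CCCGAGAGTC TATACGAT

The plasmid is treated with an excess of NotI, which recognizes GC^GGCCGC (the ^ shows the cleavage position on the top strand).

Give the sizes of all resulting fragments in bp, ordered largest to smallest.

NotI sites (GCGGCCGC) start at positions 36, 55, 68, 116, 154.
NotI cuts after base 2 of each site, so after positions 37, 56, 69, 117, 155.
Circular molecule, 5 cuts → 5 fragments:
  38–56 → 19 bp
  57–69 → 13 bp
  70–117 → 48 bp
  118–155 → 38 bp
  156–178 then 1–37 → 23 + 37 = 60 bp
Sorted largest to smallest: 60, 48, 38, 19, 13 bp.

60, 48, 38, 19, 13 bp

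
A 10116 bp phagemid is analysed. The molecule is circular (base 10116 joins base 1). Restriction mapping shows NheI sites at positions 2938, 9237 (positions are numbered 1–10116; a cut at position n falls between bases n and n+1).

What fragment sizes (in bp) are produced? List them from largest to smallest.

6299, 3817 bp

Circular molecule, 2 cuts → 2 fragments:
  9237 − 2938 = 6299 bp
  wrap: 10116 − 9237 + 2938 = 3817 bp
Sorted largest to smallest: 6299, 3817 bp.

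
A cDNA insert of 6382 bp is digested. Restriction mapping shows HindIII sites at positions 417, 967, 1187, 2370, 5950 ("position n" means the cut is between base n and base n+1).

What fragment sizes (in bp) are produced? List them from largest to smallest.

Linear molecule, 5 cuts → 6 fragments:
  417 − 0 = 417 bp
  967 − 417 = 550 bp
  1187 − 967 = 220 bp
  2370 − 1187 = 1183 bp
  5950 − 2370 = 3580 bp
  6382 − 5950 = 432 bp
Sorted largest to smallest: 3580, 1183, 550, 432, 417, 220 bp.

3580, 1183, 550, 432, 417, 220 bp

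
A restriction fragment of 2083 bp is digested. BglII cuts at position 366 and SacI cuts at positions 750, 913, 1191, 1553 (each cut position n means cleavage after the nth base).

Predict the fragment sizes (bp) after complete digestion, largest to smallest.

Combined cut positions (sorted): 366, 750, 913, 1191, 1553.
Linear molecule, 5 cuts → 6 fragments:
  366 − 0 = 366 bp
  750 − 366 = 384 bp
  913 − 750 = 163 bp
  1191 − 913 = 278 bp
  1553 − 1191 = 362 bp
  2083 − 1553 = 530 bp
Sorted largest to smallest: 530, 384, 366, 362, 278, 163 bp.

530, 384, 366, 362, 278, 163 bp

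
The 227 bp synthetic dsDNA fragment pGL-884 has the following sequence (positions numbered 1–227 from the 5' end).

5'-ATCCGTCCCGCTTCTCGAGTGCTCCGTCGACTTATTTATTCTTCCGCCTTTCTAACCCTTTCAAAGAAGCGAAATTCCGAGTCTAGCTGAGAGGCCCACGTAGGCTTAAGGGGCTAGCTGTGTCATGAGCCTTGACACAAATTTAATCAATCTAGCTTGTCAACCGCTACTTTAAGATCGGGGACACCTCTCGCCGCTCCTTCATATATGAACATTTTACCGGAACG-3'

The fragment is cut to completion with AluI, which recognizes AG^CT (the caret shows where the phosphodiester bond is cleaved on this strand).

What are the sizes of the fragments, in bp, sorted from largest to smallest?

86, 72, 38, 31 bp

AluI sites (AGCT) start at positions 85, 116, 154.
AluI cuts after base 2 of each site, so after positions 86, 117, 155.
Linear molecule, 3 cuts → 4 fragments:
  1–86 → 86 bp
  87–117 → 31 bp
  118–155 → 38 bp
  156–227 → 72 bp
Sorted largest to smallest: 86, 72, 38, 31 bp.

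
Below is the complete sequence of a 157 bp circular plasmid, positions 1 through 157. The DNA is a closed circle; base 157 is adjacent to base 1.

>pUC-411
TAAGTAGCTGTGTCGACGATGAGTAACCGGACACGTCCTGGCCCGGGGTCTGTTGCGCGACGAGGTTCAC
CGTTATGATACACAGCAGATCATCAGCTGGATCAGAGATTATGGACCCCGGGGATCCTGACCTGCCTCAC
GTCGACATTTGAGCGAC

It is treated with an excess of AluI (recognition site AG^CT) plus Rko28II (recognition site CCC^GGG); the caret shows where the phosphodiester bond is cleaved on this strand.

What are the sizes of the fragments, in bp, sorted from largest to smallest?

52, 45, 37, 23 bp

AluI sites (AGCT) start at positions 6, 95.
AluI cuts after base 2 of each site, so after positions 7, 96.
Rko28II sites (CCCGGG) start at positions 42, 117.
Rko28II cuts after base 3 of each site, so after positions 44, 119.
Combined cut positions: 7, 44, 96, 119.
Circular molecule, 4 cuts → 4 fragments:
  8–44 → 37 bp
  45–96 → 52 bp
  97–119 → 23 bp
  120–157 then 1–7 → 38 + 7 = 45 bp
Sorted largest to smallest: 52, 45, 37, 23 bp.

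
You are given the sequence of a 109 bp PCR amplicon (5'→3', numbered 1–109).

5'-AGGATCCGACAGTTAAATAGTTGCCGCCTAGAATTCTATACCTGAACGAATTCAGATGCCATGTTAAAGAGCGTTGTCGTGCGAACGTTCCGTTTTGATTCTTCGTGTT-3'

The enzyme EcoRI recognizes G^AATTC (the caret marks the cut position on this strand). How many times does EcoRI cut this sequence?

2

GAATTC occurs starting at positions 31, 48.
EcoRI cuts at 2 sites.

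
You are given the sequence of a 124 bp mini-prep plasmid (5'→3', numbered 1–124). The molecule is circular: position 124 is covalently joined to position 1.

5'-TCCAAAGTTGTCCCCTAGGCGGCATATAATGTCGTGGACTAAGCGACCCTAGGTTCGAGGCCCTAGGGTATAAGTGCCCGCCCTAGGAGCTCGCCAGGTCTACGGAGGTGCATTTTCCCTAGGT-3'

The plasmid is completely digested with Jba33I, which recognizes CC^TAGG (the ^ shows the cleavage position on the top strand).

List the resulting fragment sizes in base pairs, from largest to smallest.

Jba33I sites (CCTAGG) start at positions 14, 48, 62, 82, 118.
Jba33I cuts after base 2 of each site, so after positions 15, 49, 63, 83, 119.
Circular molecule, 5 cuts → 5 fragments:
  16–49 → 34 bp
  50–63 → 14 bp
  64–83 → 20 bp
  84–119 → 36 bp
  120–124 then 1–15 → 5 + 15 = 20 bp
Sorted largest to smallest: 36, 34, 20, 20, 14 bp.

36, 34, 20, 20, 14 bp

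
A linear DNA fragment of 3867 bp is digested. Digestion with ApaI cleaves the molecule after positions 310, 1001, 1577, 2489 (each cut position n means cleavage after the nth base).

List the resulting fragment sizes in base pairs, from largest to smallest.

Linear molecule, 4 cuts → 5 fragments:
  310 − 0 = 310 bp
  1001 − 310 = 691 bp
  1577 − 1001 = 576 bp
  2489 − 1577 = 912 bp
  3867 − 2489 = 1378 bp
Sorted largest to smallest: 1378, 912, 691, 576, 310 bp.

1378, 912, 691, 576, 310 bp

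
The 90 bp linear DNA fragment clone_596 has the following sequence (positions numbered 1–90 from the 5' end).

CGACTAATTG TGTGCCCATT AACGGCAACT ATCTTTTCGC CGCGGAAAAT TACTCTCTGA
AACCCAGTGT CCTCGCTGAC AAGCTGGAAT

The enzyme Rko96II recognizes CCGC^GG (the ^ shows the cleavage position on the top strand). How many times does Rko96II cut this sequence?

1

CCGCGG occurs starting at position 40.
Rko96II cuts at 1 site.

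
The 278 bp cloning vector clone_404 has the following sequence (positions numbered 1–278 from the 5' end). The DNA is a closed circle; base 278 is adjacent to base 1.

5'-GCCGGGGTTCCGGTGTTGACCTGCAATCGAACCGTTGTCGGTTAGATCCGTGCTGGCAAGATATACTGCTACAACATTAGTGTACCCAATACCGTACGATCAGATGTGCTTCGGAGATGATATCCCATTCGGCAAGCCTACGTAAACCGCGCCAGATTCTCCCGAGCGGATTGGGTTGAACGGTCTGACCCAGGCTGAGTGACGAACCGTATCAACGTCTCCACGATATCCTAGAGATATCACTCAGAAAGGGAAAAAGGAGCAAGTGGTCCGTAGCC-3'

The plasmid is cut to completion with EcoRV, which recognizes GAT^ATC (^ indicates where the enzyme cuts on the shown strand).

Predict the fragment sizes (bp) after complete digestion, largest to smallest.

161, 106, 11 bp

EcoRV sites (GATATC) start at positions 119, 225, 236.
EcoRV cuts after base 3 of each site, so after positions 121, 227, 238.
Circular molecule, 3 cuts → 3 fragments:
  122–227 → 106 bp
  228–238 → 11 bp
  239–278 then 1–121 → 40 + 121 = 161 bp
Sorted largest to smallest: 161, 106, 11 bp.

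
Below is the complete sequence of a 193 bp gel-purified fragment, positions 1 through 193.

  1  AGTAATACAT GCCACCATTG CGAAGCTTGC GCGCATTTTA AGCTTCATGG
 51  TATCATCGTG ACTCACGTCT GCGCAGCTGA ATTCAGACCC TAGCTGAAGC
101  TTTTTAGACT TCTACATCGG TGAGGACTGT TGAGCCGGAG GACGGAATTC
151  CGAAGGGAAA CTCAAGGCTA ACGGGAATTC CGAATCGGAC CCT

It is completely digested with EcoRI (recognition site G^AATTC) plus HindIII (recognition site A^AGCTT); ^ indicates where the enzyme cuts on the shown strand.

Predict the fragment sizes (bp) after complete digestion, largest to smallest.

EcoRI sites (GAATTC) start at positions 79, 145, 175.
EcoRI cuts after the first base of each site, so after positions 79, 145, 175.
HindIII sites (AAGCTT) start at positions 23, 40, 97.
HindIII cuts after the first base of each site, so after positions 23, 40, 97.
Combined cut positions: 23, 40, 79, 97, 145, 175.
Linear molecule, 6 cuts → 7 fragments:
  1–23 → 23 bp
  24–40 → 17 bp
  41–79 → 39 bp
  80–97 → 18 bp
  98–145 → 48 bp
  146–175 → 30 bp
  176–193 → 18 bp
Sorted largest to smallest: 48, 39, 30, 23, 18, 18, 17 bp.

48, 39, 30, 23, 18, 18, 17 bp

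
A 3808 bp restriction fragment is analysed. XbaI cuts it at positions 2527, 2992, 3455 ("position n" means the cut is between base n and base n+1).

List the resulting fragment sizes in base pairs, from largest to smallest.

Linear molecule, 3 cuts → 4 fragments:
  2527 − 0 = 2527 bp
  2992 − 2527 = 465 bp
  3455 − 2992 = 463 bp
  3808 − 3455 = 353 bp
Sorted largest to smallest: 2527, 465, 463, 353 bp.

2527, 465, 463, 353 bp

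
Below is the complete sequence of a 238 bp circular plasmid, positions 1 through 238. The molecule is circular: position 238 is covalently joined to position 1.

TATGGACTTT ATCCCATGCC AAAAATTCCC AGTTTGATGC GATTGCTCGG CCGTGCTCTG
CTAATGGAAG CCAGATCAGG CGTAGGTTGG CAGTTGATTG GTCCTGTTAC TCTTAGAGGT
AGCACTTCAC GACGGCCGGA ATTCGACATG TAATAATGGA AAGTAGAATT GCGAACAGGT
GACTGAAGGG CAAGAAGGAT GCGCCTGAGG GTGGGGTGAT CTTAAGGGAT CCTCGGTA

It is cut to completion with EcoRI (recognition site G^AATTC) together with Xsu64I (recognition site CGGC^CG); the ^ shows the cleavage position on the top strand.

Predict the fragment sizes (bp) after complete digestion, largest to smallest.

The EcoRI site (GAATTC) starts at position 139.
EcoRI cuts after the first base of each site, so after position 139.
Xsu64I sites (CGGCCG) start at positions 48, 133.
Xsu64I cuts after base 4 of each site, so after positions 51, 136.
Combined cut positions: 51, 136, 139.
Circular molecule, 3 cuts → 3 fragments:
  52–136 → 85 bp
  137–139 → 3 bp
  140–238 then 1–51 → 99 + 51 = 150 bp
Sorted largest to smallest: 150, 85, 3 bp.

150, 85, 3 bp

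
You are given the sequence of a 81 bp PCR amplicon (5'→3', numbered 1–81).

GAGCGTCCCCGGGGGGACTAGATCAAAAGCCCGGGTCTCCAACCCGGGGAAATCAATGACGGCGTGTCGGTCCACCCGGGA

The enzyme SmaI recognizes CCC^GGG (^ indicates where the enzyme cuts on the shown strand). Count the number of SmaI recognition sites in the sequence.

CCCGGG occurs starting at positions 8, 30, 43, 75.
SmaI cuts at 4 sites.

4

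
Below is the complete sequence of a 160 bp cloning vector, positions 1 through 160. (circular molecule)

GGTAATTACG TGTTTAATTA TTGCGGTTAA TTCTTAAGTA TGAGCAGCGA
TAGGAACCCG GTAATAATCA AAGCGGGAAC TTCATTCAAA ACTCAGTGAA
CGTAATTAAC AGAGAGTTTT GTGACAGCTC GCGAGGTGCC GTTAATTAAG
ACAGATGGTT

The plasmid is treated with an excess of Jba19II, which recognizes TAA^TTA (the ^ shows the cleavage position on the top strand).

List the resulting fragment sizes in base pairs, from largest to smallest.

Jba19II sites (TAATTA) start at positions 3, 15, 103, 143.
Jba19II cuts after base 3 of each site, so after positions 5, 17, 105, 145.
Circular molecule, 4 cuts → 4 fragments:
  6–17 → 12 bp
  18–105 → 88 bp
  106–145 → 40 bp
  146–160 then 1–5 → 15 + 5 = 20 bp
Sorted largest to smallest: 88, 40, 20, 12 bp.

88, 40, 20, 12 bp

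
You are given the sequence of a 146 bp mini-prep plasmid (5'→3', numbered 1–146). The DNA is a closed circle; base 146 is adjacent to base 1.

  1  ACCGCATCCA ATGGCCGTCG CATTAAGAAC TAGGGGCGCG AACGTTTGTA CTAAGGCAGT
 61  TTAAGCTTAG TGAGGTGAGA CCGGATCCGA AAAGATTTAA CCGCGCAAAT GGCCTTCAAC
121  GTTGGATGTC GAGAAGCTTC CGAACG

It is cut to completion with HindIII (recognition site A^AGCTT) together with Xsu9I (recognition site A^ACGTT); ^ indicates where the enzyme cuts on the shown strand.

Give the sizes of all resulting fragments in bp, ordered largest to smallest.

55, 53, 22, 16 bp

HindIII sites (AAGCTT) start at positions 63, 134.
HindIII cuts after the first base of each site, so after positions 63, 134.
Xsu9I sites (AACGTT) start at positions 41, 118.
Xsu9I cuts after the first base of each site, so after positions 41, 118.
Combined cut positions: 41, 63, 118, 134.
Circular molecule, 4 cuts → 4 fragments:
  42–63 → 22 bp
  64–118 → 55 bp
  119–134 → 16 bp
  135–146 then 1–41 → 12 + 41 = 53 bp
Sorted largest to smallest: 55, 53, 22, 16 bp.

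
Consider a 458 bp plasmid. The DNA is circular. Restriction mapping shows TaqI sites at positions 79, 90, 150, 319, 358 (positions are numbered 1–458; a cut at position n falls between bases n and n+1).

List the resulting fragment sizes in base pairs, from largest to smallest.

Circular molecule, 5 cuts → 5 fragments:
  90 − 79 = 11 bp
  150 − 90 = 60 bp
  319 − 150 = 169 bp
  358 − 319 = 39 bp
  wrap: 458 − 358 + 79 = 179 bp
Sorted largest to smallest: 179, 169, 60, 39, 11 bp.

179, 169, 60, 39, 11 bp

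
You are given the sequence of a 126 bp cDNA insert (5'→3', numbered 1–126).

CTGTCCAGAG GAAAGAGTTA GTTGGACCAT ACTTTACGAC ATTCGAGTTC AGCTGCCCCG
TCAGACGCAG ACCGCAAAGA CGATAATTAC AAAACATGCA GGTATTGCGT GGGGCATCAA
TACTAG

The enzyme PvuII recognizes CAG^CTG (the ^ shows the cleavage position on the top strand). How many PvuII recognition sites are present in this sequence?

CAGCTG occurs starting at position 50.
PvuII cuts at 1 site.

1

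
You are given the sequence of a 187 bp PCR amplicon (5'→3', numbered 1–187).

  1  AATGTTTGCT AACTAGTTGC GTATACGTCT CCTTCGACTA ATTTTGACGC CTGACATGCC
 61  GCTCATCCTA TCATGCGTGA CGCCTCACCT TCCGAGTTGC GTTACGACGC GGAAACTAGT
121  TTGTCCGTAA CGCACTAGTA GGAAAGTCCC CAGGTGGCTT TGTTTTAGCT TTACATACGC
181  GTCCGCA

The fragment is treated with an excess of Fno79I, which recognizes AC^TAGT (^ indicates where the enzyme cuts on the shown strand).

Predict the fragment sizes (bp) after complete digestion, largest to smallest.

103, 52, 19, 13 bp

Fno79I sites (ACTAGT) start at positions 12, 115, 134.
Fno79I cuts after base 2 of each site, so after positions 13, 116, 135.
Linear molecule, 3 cuts → 4 fragments:
  1–13 → 13 bp
  14–116 → 103 bp
  117–135 → 19 bp
  136–187 → 52 bp
Sorted largest to smallest: 103, 52, 19, 13 bp.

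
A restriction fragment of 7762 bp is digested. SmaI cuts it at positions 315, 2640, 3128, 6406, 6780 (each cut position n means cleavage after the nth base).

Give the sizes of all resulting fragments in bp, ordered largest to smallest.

3278, 2325, 982, 488, 374, 315 bp

Linear molecule, 5 cuts → 6 fragments:
  315 − 0 = 315 bp
  2640 − 315 = 2325 bp
  3128 − 2640 = 488 bp
  6406 − 3128 = 3278 bp
  6780 − 6406 = 374 bp
  7762 − 6780 = 982 bp
Sorted largest to smallest: 3278, 2325, 982, 488, 374, 315 bp.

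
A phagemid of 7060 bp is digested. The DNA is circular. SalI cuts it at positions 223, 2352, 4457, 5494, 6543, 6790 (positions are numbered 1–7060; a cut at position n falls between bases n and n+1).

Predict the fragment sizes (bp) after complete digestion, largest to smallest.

2129, 2105, 1049, 1037, 493, 247 bp

Circular molecule, 6 cuts → 6 fragments:
  2352 − 223 = 2129 bp
  4457 − 2352 = 2105 bp
  5494 − 4457 = 1037 bp
  6543 − 5494 = 1049 bp
  6790 − 6543 = 247 bp
  wrap: 7060 − 6790 + 223 = 493 bp
Sorted largest to smallest: 2129, 2105, 1049, 1037, 493, 247 bp.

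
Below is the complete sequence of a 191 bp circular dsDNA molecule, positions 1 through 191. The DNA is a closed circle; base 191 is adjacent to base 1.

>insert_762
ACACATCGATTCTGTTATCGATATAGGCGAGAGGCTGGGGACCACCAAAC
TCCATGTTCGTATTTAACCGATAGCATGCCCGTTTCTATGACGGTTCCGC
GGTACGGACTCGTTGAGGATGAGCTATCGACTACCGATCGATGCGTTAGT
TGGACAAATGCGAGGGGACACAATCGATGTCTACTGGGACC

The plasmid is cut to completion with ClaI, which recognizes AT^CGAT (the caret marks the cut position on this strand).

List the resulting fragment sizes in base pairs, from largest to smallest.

120, 36, 23, 12 bp

ClaI sites (ATCGAT) start at positions 5, 17, 137, 173.
ClaI cuts after base 2 of each site, so after positions 6, 18, 138, 174.
Circular molecule, 4 cuts → 4 fragments:
  7–18 → 12 bp
  19–138 → 120 bp
  139–174 → 36 bp
  175–191 then 1–6 → 17 + 6 = 23 bp
Sorted largest to smallest: 120, 36, 23, 12 bp.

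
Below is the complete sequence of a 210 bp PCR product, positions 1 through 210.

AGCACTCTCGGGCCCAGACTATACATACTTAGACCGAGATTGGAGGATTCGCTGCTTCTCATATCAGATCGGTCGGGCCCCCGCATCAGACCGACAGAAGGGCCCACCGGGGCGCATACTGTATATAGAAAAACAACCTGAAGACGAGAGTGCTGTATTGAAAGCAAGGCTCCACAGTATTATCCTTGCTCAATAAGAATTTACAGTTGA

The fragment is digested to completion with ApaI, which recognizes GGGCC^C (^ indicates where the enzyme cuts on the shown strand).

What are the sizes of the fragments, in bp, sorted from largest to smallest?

ApaI sites (GGGCCC) start at positions 10, 75, 100.
ApaI cuts after base 5 of each site (before the last base), so after positions 14, 79, 104.
Linear molecule, 3 cuts → 4 fragments:
  1–14 → 14 bp
  15–79 → 65 bp
  80–104 → 25 bp
  105–210 → 106 bp
Sorted largest to smallest: 106, 65, 25, 14 bp.

106, 65, 25, 14 bp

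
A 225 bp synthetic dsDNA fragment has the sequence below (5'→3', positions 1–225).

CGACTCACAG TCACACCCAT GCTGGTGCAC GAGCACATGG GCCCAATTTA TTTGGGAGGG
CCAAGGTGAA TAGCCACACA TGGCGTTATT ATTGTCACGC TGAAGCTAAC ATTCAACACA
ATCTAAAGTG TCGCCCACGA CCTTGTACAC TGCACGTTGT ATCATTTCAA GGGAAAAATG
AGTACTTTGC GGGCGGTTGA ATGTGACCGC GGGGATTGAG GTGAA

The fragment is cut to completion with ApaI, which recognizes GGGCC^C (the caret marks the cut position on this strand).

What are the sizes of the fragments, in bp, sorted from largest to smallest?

182, 43 bp

The ApaI site (GGGCCC) starts at position 39.
ApaI cuts after base 5 of each site (before the last base), so after position 43.
Linear molecule, 1 cut → 2 fragments:
  1–43 → 43 bp
  44–225 → 182 bp
Sorted largest to smallest: 182, 43 bp.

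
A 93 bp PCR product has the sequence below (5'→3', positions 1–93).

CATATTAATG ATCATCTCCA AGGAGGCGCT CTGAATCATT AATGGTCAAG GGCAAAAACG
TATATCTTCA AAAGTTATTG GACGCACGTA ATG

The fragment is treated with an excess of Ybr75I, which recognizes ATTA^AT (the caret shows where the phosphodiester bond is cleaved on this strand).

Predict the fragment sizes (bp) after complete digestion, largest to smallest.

52, 34, 7 bp

Ybr75I sites (ATTAAT) start at positions 4, 38.
Ybr75I cuts after base 4 of each site, so after positions 7, 41.
Linear molecule, 2 cuts → 3 fragments:
  1–7 → 7 bp
  8–41 → 34 bp
  42–93 → 52 bp
Sorted largest to smallest: 52, 34, 7 bp.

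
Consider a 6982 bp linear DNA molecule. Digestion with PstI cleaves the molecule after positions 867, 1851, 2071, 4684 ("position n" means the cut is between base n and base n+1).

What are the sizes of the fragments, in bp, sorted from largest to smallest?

Linear molecule, 4 cuts → 5 fragments:
  867 − 0 = 867 bp
  1851 − 867 = 984 bp
  2071 − 1851 = 220 bp
  4684 − 2071 = 2613 bp
  6982 − 4684 = 2298 bp
Sorted largest to smallest: 2613, 2298, 984, 867, 220 bp.

2613, 2298, 984, 867, 220 bp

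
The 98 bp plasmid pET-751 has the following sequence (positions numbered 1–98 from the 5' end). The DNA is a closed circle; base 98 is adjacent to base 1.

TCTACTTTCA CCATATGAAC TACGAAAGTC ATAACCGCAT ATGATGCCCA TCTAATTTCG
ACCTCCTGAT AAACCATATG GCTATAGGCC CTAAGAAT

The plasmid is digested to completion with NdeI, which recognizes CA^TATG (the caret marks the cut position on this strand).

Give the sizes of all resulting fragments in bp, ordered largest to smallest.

37, 35, 26 bp

NdeI sites (CATATG) start at positions 12, 38, 75.
NdeI cuts after base 2 of each site, so after positions 13, 39, 76.
Circular molecule, 3 cuts → 3 fragments:
  14–39 → 26 bp
  40–76 → 37 bp
  77–98 then 1–13 → 22 + 13 = 35 bp
Sorted largest to smallest: 37, 35, 26 bp.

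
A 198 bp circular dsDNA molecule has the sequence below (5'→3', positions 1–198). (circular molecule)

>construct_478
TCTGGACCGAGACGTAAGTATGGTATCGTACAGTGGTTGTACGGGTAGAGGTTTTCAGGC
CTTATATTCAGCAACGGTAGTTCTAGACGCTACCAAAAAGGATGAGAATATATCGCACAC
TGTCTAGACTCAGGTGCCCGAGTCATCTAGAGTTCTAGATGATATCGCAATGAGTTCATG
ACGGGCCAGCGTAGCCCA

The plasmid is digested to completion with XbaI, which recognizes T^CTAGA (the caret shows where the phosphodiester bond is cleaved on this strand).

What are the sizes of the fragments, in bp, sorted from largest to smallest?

XbaI sites (TCTAGA) start at positions 82, 123, 146, 154.
XbaI cuts after the first base of each site, so after positions 82, 123, 146, 154.
Circular molecule, 4 cuts → 4 fragments:
  83–123 → 41 bp
  124–146 → 23 bp
  147–154 → 8 bp
  155–198 then 1–82 → 44 + 82 = 126 bp
Sorted largest to smallest: 126, 41, 23, 8 bp.

126, 41, 23, 8 bp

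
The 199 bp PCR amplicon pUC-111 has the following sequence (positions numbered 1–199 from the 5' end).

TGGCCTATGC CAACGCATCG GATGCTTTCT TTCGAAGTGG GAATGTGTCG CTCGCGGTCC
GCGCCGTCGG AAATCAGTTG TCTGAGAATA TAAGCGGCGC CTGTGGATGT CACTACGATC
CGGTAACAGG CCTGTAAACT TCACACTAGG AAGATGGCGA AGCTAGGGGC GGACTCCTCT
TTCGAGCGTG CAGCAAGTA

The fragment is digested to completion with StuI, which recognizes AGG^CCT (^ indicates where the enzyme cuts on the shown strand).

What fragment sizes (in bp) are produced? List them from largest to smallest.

130, 69 bp

The StuI site (AGGCCT) starts at position 128.
StuI cuts after base 3 of each site, so after position 130.
Linear molecule, 1 cut → 2 fragments:
  1–130 → 130 bp
  131–199 → 69 bp
Sorted largest to smallest: 130, 69 bp.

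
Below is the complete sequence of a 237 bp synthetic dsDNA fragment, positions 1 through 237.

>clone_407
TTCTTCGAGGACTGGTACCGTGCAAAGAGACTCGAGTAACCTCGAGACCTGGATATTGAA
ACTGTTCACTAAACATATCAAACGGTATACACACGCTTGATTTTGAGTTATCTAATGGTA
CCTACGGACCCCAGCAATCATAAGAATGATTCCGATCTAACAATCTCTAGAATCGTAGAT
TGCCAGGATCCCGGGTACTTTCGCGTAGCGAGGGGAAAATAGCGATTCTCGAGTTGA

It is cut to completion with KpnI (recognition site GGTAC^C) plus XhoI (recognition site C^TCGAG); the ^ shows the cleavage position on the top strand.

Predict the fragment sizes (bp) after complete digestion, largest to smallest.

107, 80, 18, 13, 10, 9 bp

KpnI sites (GGTACC) start at positions 14, 117.
KpnI cuts after base 5 of each site (before the last base), so after positions 18, 121.
XhoI sites (CTCGAG) start at positions 31, 41, 228.
XhoI cuts after the first base of each site, so after positions 31, 41, 228.
Combined cut positions: 18, 31, 41, 121, 228.
Linear molecule, 5 cuts → 6 fragments:
  1–18 → 18 bp
  19–31 → 13 bp
  32–41 → 10 bp
  42–121 → 80 bp
  122–228 → 107 bp
  229–237 → 9 bp
Sorted largest to smallest: 107, 80, 18, 13, 10, 9 bp.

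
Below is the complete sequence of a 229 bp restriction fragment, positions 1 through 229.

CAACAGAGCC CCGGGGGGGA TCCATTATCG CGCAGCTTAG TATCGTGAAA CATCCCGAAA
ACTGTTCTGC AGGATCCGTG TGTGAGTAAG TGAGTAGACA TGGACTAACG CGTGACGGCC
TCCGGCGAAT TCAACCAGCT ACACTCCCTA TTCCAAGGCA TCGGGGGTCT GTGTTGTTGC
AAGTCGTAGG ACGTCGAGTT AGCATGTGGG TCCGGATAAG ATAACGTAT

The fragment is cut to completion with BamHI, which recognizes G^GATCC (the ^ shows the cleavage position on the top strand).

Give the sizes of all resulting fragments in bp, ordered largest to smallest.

BamHI sites (GGATCC) start at positions 18, 72.
BamHI cuts after the first base of each site, so after positions 18, 72.
Linear molecule, 2 cuts → 3 fragments:
  1–18 → 18 bp
  19–72 → 54 bp
  73–229 → 157 bp
Sorted largest to smallest: 157, 54, 18 bp.

157, 54, 18 bp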